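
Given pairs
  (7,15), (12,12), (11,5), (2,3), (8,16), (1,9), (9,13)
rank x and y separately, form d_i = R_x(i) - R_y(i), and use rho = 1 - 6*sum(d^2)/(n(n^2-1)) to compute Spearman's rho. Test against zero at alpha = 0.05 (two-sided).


Step 1: Rank x and y separately (midranks; no ties here).
rank(x): 7->3, 12->7, 11->6, 2->2, 8->4, 1->1, 9->5
rank(y): 15->6, 12->4, 5->2, 3->1, 16->7, 9->3, 13->5
Step 2: d_i = R_x(i) - R_y(i); compute d_i^2.
  (3-6)^2=9, (7-4)^2=9, (6-2)^2=16, (2-1)^2=1, (4-7)^2=9, (1-3)^2=4, (5-5)^2=0
sum(d^2) = 48.
Step 3: rho = 1 - 6*48 / (7*(7^2 - 1)) = 1 - 288/336 = 0.142857.
Step 4: Under H0, t = rho * sqrt((n-2)/(1-rho^2)) = 0.3227 ~ t(5).
Step 5: Two-sided p-value from the t-distribution with 5 df = 0.759945.
Step 6: alpha = 0.05. fail to reject H0.

rho = 0.1429, p = 0.759945, fail to reject H0 at alpha = 0.05.


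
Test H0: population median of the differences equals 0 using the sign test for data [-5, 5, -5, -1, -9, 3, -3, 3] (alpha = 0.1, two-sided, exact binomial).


Step 1: Discard zero differences. Original n = 8; n_eff = number of nonzero differences = 8.
Nonzero differences (with sign): -5, +5, -5, -1, -9, +3, -3, +3
Step 2: Count signs: positive = 3, negative = 5.
Step 3: Under H0: P(positive) = 0.5, so the number of positives S ~ Bin(8, 0.5).
Step 4: Two-sided exact p-value = sum of Bin(8,0.5) probabilities at or below the observed probability = 0.726562.
Step 5: alpha = 0.1. fail to reject H0.

n_eff = 8, pos = 3, neg = 5, p = 0.726562, fail to reject H0.


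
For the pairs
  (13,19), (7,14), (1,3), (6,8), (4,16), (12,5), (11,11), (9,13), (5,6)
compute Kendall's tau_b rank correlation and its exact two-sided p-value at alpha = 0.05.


Step 1: Enumerate the 36 unordered pairs (i,j) with i<j and classify each by sign(x_j-x_i) * sign(y_j-y_i).
  (1,2):dx=-6,dy=-5->C; (1,3):dx=-12,dy=-16->C; (1,4):dx=-7,dy=-11->C; (1,5):dx=-9,dy=-3->C
  (1,6):dx=-1,dy=-14->C; (1,7):dx=-2,dy=-8->C; (1,8):dx=-4,dy=-6->C; (1,9):dx=-8,dy=-13->C
  (2,3):dx=-6,dy=-11->C; (2,4):dx=-1,dy=-6->C; (2,5):dx=-3,dy=+2->D; (2,6):dx=+5,dy=-9->D
  (2,7):dx=+4,dy=-3->D; (2,8):dx=+2,dy=-1->D; (2,9):dx=-2,dy=-8->C; (3,4):dx=+5,dy=+5->C
  (3,5):dx=+3,dy=+13->C; (3,6):dx=+11,dy=+2->C; (3,7):dx=+10,dy=+8->C; (3,8):dx=+8,dy=+10->C
  (3,9):dx=+4,dy=+3->C; (4,5):dx=-2,dy=+8->D; (4,6):dx=+6,dy=-3->D; (4,7):dx=+5,dy=+3->C
  (4,8):dx=+3,dy=+5->C; (4,9):dx=-1,dy=-2->C; (5,6):dx=+8,dy=-11->D; (5,7):dx=+7,dy=-5->D
  (5,8):dx=+5,dy=-3->D; (5,9):dx=+1,dy=-10->D; (6,7):dx=-1,dy=+6->D; (6,8):dx=-3,dy=+8->D
  (6,9):dx=-7,dy=+1->D; (7,8):dx=-2,dy=+2->D; (7,9):dx=-6,dy=-5->C; (8,9):dx=-4,dy=-7->C
Step 2: C = 22, D = 14, total pairs = 36.
Step 3: tau = (C - D)/(n(n-1)/2) = (22 - 14)/36 = 0.222222.
Step 4: Exact two-sided p-value (enumerate n! = 362880 permutations of y under H0): p = 0.476709.
Step 5: alpha = 0.05. fail to reject H0.

tau_b = 0.2222 (C=22, D=14), p = 0.476709, fail to reject H0.


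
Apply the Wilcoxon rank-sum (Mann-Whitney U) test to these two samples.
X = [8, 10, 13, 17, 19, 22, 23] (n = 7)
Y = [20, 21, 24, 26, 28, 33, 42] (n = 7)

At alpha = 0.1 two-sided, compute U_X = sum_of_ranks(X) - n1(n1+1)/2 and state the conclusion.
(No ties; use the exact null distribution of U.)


Step 1: Combine and sort all 14 observations; assign midranks.
sorted (value, group): (8,X), (10,X), (13,X), (17,X), (19,X), (20,Y), (21,Y), (22,X), (23,X), (24,Y), (26,Y), (28,Y), (33,Y), (42,Y)
ranks: 8->1, 10->2, 13->3, 17->4, 19->5, 20->6, 21->7, 22->8, 23->9, 24->10, 26->11, 28->12, 33->13, 42->14
Step 2: Rank sum for X: R1 = 1 + 2 + 3 + 4 + 5 + 8 + 9 = 32.
Step 3: U_X = R1 - n1(n1+1)/2 = 32 - 7*8/2 = 32 - 28 = 4.
       U_Y = n1*n2 - U_X = 49 - 4 = 45.
Step 4: No ties, so the exact null distribution of U (based on enumerating the C(14,7) = 3432 equally likely rank assignments) gives the two-sided p-value.
Step 5: p-value = 0.006993; compare to alpha = 0.1. reject H0.

U_X = 4, p = 0.006993, reject H0 at alpha = 0.1.


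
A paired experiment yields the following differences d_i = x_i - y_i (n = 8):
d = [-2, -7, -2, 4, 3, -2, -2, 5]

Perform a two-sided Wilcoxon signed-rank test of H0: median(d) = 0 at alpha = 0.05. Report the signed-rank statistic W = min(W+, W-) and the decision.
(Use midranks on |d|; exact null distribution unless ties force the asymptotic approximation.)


Step 1: Drop any zero differences (none here) and take |d_i|.
|d| = [2, 7, 2, 4, 3, 2, 2, 5]
Step 2: Midrank |d_i| (ties get averaged ranks).
ranks: |2|->2.5, |7|->8, |2|->2.5, |4|->6, |3|->5, |2|->2.5, |2|->2.5, |5|->7
Step 3: Attach original signs; sum ranks with positive sign and with negative sign.
W+ = 6 + 5 + 7 = 18
W- = 2.5 + 8 + 2.5 + 2.5 + 2.5 = 18
(Check: W+ + W- = 36 should equal n(n+1)/2 = 36.)
Step 4: Test statistic W = min(W+, W-) = 18.
Step 5: Ties in |d|, so use the tie-corrected normal approximation.
        E[W] = n(n+1)/4 = 8*9/4 = 18.
        Tie groups: |d|=2 (t=4); sum(t^3 - t) = 60.
        Var[W] = n(n+1)(2n+1)/24 - sum(t^3-t)/48 = 1224/24 - 60/48 = 49.75.
        z = (W - E[W]) / sqrt(Var[W]) = (18 - 18) / 7.0534 = 0.0000.
        Two-sided p = 2*Phi(z) = 1.000000.
Step 6: alpha = 0.05. fail to reject H0.

W+ = 18, W- = 18, W = min = 18, p = 1.000000, fail to reject H0.


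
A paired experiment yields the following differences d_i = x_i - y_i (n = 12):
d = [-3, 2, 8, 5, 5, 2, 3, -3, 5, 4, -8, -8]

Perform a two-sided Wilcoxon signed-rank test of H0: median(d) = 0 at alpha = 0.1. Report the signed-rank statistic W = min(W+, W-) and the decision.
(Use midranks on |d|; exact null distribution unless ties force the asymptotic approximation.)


Step 1: Drop any zero differences (none here) and take |d_i|.
|d| = [3, 2, 8, 5, 5, 2, 3, 3, 5, 4, 8, 8]
Step 2: Midrank |d_i| (ties get averaged ranks).
ranks: |3|->4, |2|->1.5, |8|->11, |5|->8, |5|->8, |2|->1.5, |3|->4, |3|->4, |5|->8, |4|->6, |8|->11, |8|->11
Step 3: Attach original signs; sum ranks with positive sign and with negative sign.
W+ = 1.5 + 11 + 8 + 8 + 1.5 + 4 + 8 + 6 = 48
W- = 4 + 4 + 11 + 11 = 30
(Check: W+ + W- = 78 should equal n(n+1)/2 = 78.)
Step 4: Test statistic W = min(W+, W-) = 30.
Step 5: Ties in |d|, so use the tie-corrected normal approximation.
        E[W] = n(n+1)/4 = 12*13/4 = 39.
        Tie groups: |d|=2 (t=2), |d|=3 (t=3), |d|=5 (t=3), |d|=8 (t=3); sum(t^3 - t) = 78.
        Var[W] = n(n+1)(2n+1)/24 - sum(t^3-t)/48 = 3900/24 - 78/48 = 160.875.
        z = (W - E[W]) / sqrt(Var[W]) = (30 - 39) / 12.6837 = -0.7096.
        Two-sided p = 2*Phi(z) = 0.477968.
Step 6: alpha = 0.1. fail to reject H0.

W+ = 48, W- = 30, W = min = 30, p = 0.477968, fail to reject H0.


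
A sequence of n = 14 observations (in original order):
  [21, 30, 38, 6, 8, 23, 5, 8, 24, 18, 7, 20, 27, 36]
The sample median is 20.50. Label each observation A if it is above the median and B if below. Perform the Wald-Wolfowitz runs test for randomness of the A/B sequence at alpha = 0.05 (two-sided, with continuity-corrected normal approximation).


Step 1: Compute median = 20.50; label A = above, B = below.
Labels in order: AAABBABBABBBAA  (n_A = 7, n_B = 7)
Step 2: Count runs R = 7.
Step 3: Under H0 (random ordering), E[R] = 2*n_A*n_B/(n_A+n_B) + 1 = 2*7*7/14 + 1 = 8.0000.
        Var[R] = 2*n_A*n_B*(2*n_A*n_B - n_A - n_B) / ((n_A+n_B)^2 * (n_A+n_B-1)) = 8232/2548 = 3.2308.
        SD[R] = 1.7974.
Step 4: Continuity-corrected z = (R + 0.5 - E[R]) / SD[R] = (7 + 0.5 - 8.0000) / 1.7974 = -0.2782.
Step 5: Two-sided p-value via normal approximation = 2*(1 - Phi(|z|)) = 0.780879.
Step 6: alpha = 0.05. fail to reject H0.

R = 7, z = -0.2782, p = 0.780879, fail to reject H0.


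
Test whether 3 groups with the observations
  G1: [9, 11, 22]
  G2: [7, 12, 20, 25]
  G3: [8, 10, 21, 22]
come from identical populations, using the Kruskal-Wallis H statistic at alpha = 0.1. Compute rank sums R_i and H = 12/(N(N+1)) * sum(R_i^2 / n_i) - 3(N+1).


Step 1: Combine all N = 11 observations and assign midranks.
sorted (value, group, rank): (7,G2,1), (8,G3,2), (9,G1,3), (10,G3,4), (11,G1,5), (12,G2,6), (20,G2,7), (21,G3,8), (22,G1,9.5), (22,G3,9.5), (25,G2,11)
Step 2: Sum ranks within each group.
R_1 = 17.5 (n_1 = 3)
R_2 = 25 (n_2 = 4)
R_3 = 23.5 (n_3 = 4)
Step 3: H = 12/(N(N+1)) * sum(R_i^2/n_i) - 3(N+1)
     = 12/(11*12) * (17.5^2/3 + 25^2/4 + 23.5^2/4) - 3*12
     = 0.090909 * 396.396 - 36
     = 0.035985.
Step 4: Ties present; correction factor C = 1 - 6/(11^3 - 11) = 0.995455. Corrected H = 0.035985 / 0.995455 = 0.036149.
Step 5: Under H0, H ~ chi^2(2); p-value = 0.982088.
Step 6: alpha = 0.1. fail to reject H0.

H = 0.0361, df = 2, p = 0.982088, fail to reject H0.


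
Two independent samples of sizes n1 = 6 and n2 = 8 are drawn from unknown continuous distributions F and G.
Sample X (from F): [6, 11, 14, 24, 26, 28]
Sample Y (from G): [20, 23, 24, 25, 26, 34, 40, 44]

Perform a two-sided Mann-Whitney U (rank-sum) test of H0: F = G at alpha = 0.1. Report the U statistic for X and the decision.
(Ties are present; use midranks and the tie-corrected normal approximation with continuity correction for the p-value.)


Step 1: Combine and sort all 14 observations; assign midranks.
sorted (value, group): (6,X), (11,X), (14,X), (20,Y), (23,Y), (24,X), (24,Y), (25,Y), (26,X), (26,Y), (28,X), (34,Y), (40,Y), (44,Y)
ranks: 6->1, 11->2, 14->3, 20->4, 23->5, 24->6.5, 24->6.5, 25->8, 26->9.5, 26->9.5, 28->11, 34->12, 40->13, 44->14
Step 2: Rank sum for X: R1 = 1 + 2 + 3 + 6.5 + 9.5 + 11 = 33.
Step 3: U_X = R1 - n1(n1+1)/2 = 33 - 6*7/2 = 33 - 21 = 12.
       U_Y = n1*n2 - U_X = 48 - 12 = 36.
Step 4: Ties are present, so use the tie-corrected normal approximation (with continuity correction) for the p-value.
Step 5: p-value = 0.136773; compare to alpha = 0.1. fail to reject H0.

U_X = 12, p = 0.136773, fail to reject H0 at alpha = 0.1.


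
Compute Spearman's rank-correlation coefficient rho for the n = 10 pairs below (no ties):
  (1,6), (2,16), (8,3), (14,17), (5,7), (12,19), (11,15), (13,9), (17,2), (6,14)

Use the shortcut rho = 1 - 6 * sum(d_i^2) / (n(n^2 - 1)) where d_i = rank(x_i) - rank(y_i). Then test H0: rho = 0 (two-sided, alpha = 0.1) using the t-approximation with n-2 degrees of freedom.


Step 1: Rank x and y separately (midranks; no ties here).
rank(x): 1->1, 2->2, 8->5, 14->9, 5->3, 12->7, 11->6, 13->8, 17->10, 6->4
rank(y): 6->3, 16->8, 3->2, 17->9, 7->4, 19->10, 15->7, 9->5, 2->1, 14->6
Step 2: d_i = R_x(i) - R_y(i); compute d_i^2.
  (1-3)^2=4, (2-8)^2=36, (5-2)^2=9, (9-9)^2=0, (3-4)^2=1, (7-10)^2=9, (6-7)^2=1, (8-5)^2=9, (10-1)^2=81, (4-6)^2=4
sum(d^2) = 154.
Step 3: rho = 1 - 6*154 / (10*(10^2 - 1)) = 1 - 924/990 = 0.066667.
Step 4: Under H0, t = rho * sqrt((n-2)/(1-rho^2)) = 0.1890 ~ t(8).
Step 5: Two-sided p-value from the t-distribution with 8 df = 0.854813.
Step 6: alpha = 0.1. fail to reject H0.

rho = 0.0667, p = 0.854813, fail to reject H0 at alpha = 0.1.


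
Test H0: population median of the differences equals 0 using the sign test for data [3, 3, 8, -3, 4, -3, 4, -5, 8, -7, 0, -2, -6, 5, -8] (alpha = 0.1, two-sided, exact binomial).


Step 1: Discard zero differences. Original n = 15; n_eff = number of nonzero differences = 14.
Nonzero differences (with sign): +3, +3, +8, -3, +4, -3, +4, -5, +8, -7, -2, -6, +5, -8
Step 2: Count signs: positive = 7, negative = 7.
Step 3: Under H0: P(positive) = 0.5, so the number of positives S ~ Bin(14, 0.5).
Step 4: Two-sided exact p-value = sum of Bin(14,0.5) probabilities at or below the observed probability = 1.000000.
Step 5: alpha = 0.1. fail to reject H0.

n_eff = 14, pos = 7, neg = 7, p = 1.000000, fail to reject H0.


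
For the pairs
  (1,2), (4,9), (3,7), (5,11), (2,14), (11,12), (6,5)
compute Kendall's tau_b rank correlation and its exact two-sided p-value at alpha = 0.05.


Step 1: Enumerate the 21 unordered pairs (i,j) with i<j and classify each by sign(x_j-x_i) * sign(y_j-y_i).
  (1,2):dx=+3,dy=+7->C; (1,3):dx=+2,dy=+5->C; (1,4):dx=+4,dy=+9->C; (1,5):dx=+1,dy=+12->C
  (1,6):dx=+10,dy=+10->C; (1,7):dx=+5,dy=+3->C; (2,3):dx=-1,dy=-2->C; (2,4):dx=+1,dy=+2->C
  (2,5):dx=-2,dy=+5->D; (2,6):dx=+7,dy=+3->C; (2,7):dx=+2,dy=-4->D; (3,4):dx=+2,dy=+4->C
  (3,5):dx=-1,dy=+7->D; (3,6):dx=+8,dy=+5->C; (3,7):dx=+3,dy=-2->D; (4,5):dx=-3,dy=+3->D
  (4,6):dx=+6,dy=+1->C; (4,7):dx=+1,dy=-6->D; (5,6):dx=+9,dy=-2->D; (5,7):dx=+4,dy=-9->D
  (6,7):dx=-5,dy=-7->C
Step 2: C = 13, D = 8, total pairs = 21.
Step 3: tau = (C - D)/(n(n-1)/2) = (13 - 8)/21 = 0.238095.
Step 4: Exact two-sided p-value (enumerate n! = 5040 permutations of y under H0): p = 0.561905.
Step 5: alpha = 0.05. fail to reject H0.

tau_b = 0.2381 (C=13, D=8), p = 0.561905, fail to reject H0.


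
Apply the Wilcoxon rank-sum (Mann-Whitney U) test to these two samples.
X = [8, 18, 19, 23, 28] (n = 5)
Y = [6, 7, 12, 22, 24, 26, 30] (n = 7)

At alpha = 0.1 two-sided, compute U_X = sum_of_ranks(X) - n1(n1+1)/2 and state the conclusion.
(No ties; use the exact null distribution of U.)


Step 1: Combine and sort all 12 observations; assign midranks.
sorted (value, group): (6,Y), (7,Y), (8,X), (12,Y), (18,X), (19,X), (22,Y), (23,X), (24,Y), (26,Y), (28,X), (30,Y)
ranks: 6->1, 7->2, 8->3, 12->4, 18->5, 19->6, 22->7, 23->8, 24->9, 26->10, 28->11, 30->12
Step 2: Rank sum for X: R1 = 3 + 5 + 6 + 8 + 11 = 33.
Step 3: U_X = R1 - n1(n1+1)/2 = 33 - 5*6/2 = 33 - 15 = 18.
       U_Y = n1*n2 - U_X = 35 - 18 = 17.
Step 4: No ties, so the exact null distribution of U (based on enumerating the C(12,5) = 792 equally likely rank assignments) gives the two-sided p-value.
Step 5: p-value = 1.000000; compare to alpha = 0.1. fail to reject H0.

U_X = 18, p = 1.000000, fail to reject H0 at alpha = 0.1.


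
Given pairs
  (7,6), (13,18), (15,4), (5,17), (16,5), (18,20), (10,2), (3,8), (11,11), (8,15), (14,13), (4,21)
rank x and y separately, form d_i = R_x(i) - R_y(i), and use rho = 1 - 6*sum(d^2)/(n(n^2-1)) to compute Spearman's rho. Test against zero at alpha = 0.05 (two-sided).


Step 1: Rank x and y separately (midranks; no ties here).
rank(x): 7->4, 13->8, 15->10, 5->3, 16->11, 18->12, 10->6, 3->1, 11->7, 8->5, 14->9, 4->2
rank(y): 6->4, 18->10, 4->2, 17->9, 5->3, 20->11, 2->1, 8->5, 11->6, 15->8, 13->7, 21->12
Step 2: d_i = R_x(i) - R_y(i); compute d_i^2.
  (4-4)^2=0, (8-10)^2=4, (10-2)^2=64, (3-9)^2=36, (11-3)^2=64, (12-11)^2=1, (6-1)^2=25, (1-5)^2=16, (7-6)^2=1, (5-8)^2=9, (9-7)^2=4, (2-12)^2=100
sum(d^2) = 324.
Step 3: rho = 1 - 6*324 / (12*(12^2 - 1)) = 1 - 1944/1716 = -0.132867.
Step 4: Under H0, t = rho * sqrt((n-2)/(1-rho^2)) = -0.4239 ~ t(10).
Step 5: Two-sided p-value from the t-distribution with 10 df = 0.680598.
Step 6: alpha = 0.05. fail to reject H0.

rho = -0.1329, p = 0.680598, fail to reject H0 at alpha = 0.05.


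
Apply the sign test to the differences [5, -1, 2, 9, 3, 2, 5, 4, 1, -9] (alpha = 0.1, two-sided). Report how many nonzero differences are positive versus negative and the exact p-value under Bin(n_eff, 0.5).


Step 1: Discard zero differences. Original n = 10; n_eff = number of nonzero differences = 10.
Nonzero differences (with sign): +5, -1, +2, +9, +3, +2, +5, +4, +1, -9
Step 2: Count signs: positive = 8, negative = 2.
Step 3: Under H0: P(positive) = 0.5, so the number of positives S ~ Bin(10, 0.5).
Step 4: Two-sided exact p-value = sum of Bin(10,0.5) probabilities at or below the observed probability = 0.109375.
Step 5: alpha = 0.1. fail to reject H0.

n_eff = 10, pos = 8, neg = 2, p = 0.109375, fail to reject H0.


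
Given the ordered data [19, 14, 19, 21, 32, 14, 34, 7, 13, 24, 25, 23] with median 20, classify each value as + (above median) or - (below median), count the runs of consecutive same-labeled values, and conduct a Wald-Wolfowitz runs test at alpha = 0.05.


Step 1: Compute median = 20; label A = above, B = below.
Labels in order: BBBAABABBAAA  (n_A = 6, n_B = 6)
Step 2: Count runs R = 6.
Step 3: Under H0 (random ordering), E[R] = 2*n_A*n_B/(n_A+n_B) + 1 = 2*6*6/12 + 1 = 7.0000.
        Var[R] = 2*n_A*n_B*(2*n_A*n_B - n_A - n_B) / ((n_A+n_B)^2 * (n_A+n_B-1)) = 4320/1584 = 2.7273.
        SD[R] = 1.6514.
Step 4: Continuity-corrected z = (R + 0.5 - E[R]) / SD[R] = (6 + 0.5 - 7.0000) / 1.6514 = -0.3028.
Step 5: Two-sided p-value via normal approximation = 2*(1 - Phi(|z|)) = 0.762069.
Step 6: alpha = 0.05. fail to reject H0.

R = 6, z = -0.3028, p = 0.762069, fail to reject H0.


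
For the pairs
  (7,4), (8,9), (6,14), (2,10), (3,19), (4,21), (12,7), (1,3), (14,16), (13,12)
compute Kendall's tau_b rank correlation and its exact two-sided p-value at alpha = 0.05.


Step 1: Enumerate the 45 unordered pairs (i,j) with i<j and classify each by sign(x_j-x_i) * sign(y_j-y_i).
  (1,2):dx=+1,dy=+5->C; (1,3):dx=-1,dy=+10->D; (1,4):dx=-5,dy=+6->D; (1,5):dx=-4,dy=+15->D
  (1,6):dx=-3,dy=+17->D; (1,7):dx=+5,dy=+3->C; (1,8):dx=-6,dy=-1->C; (1,9):dx=+7,dy=+12->C
  (1,10):dx=+6,dy=+8->C; (2,3):dx=-2,dy=+5->D; (2,4):dx=-6,dy=+1->D; (2,5):dx=-5,dy=+10->D
  (2,6):dx=-4,dy=+12->D; (2,7):dx=+4,dy=-2->D; (2,8):dx=-7,dy=-6->C; (2,9):dx=+6,dy=+7->C
  (2,10):dx=+5,dy=+3->C; (3,4):dx=-4,dy=-4->C; (3,5):dx=-3,dy=+5->D; (3,6):dx=-2,dy=+7->D
  (3,7):dx=+6,dy=-7->D; (3,8):dx=-5,dy=-11->C; (3,9):dx=+8,dy=+2->C; (3,10):dx=+7,dy=-2->D
  (4,5):dx=+1,dy=+9->C; (4,6):dx=+2,dy=+11->C; (4,7):dx=+10,dy=-3->D; (4,8):dx=-1,dy=-7->C
  (4,9):dx=+12,dy=+6->C; (4,10):dx=+11,dy=+2->C; (5,6):dx=+1,dy=+2->C; (5,7):dx=+9,dy=-12->D
  (5,8):dx=-2,dy=-16->C; (5,9):dx=+11,dy=-3->D; (5,10):dx=+10,dy=-7->D; (6,7):dx=+8,dy=-14->D
  (6,8):dx=-3,dy=-18->C; (6,9):dx=+10,dy=-5->D; (6,10):dx=+9,dy=-9->D; (7,8):dx=-11,dy=-4->C
  (7,9):dx=+2,dy=+9->C; (7,10):dx=+1,dy=+5->C; (8,9):dx=+13,dy=+13->C; (8,10):dx=+12,dy=+9->C
  (9,10):dx=-1,dy=-4->C
Step 2: C = 25, D = 20, total pairs = 45.
Step 3: tau = (C - D)/(n(n-1)/2) = (25 - 20)/45 = 0.111111.
Step 4: Exact two-sided p-value (enumerate n! = 3628800 permutations of y under H0): p = 0.727490.
Step 5: alpha = 0.05. fail to reject H0.

tau_b = 0.1111 (C=25, D=20), p = 0.727490, fail to reject H0.


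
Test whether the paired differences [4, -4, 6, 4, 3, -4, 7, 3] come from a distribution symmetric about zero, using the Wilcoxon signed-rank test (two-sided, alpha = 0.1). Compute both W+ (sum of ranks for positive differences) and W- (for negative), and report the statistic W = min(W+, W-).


Step 1: Drop any zero differences (none here) and take |d_i|.
|d| = [4, 4, 6, 4, 3, 4, 7, 3]
Step 2: Midrank |d_i| (ties get averaged ranks).
ranks: |4|->4.5, |4|->4.5, |6|->7, |4|->4.5, |3|->1.5, |4|->4.5, |7|->8, |3|->1.5
Step 3: Attach original signs; sum ranks with positive sign and with negative sign.
W+ = 4.5 + 7 + 4.5 + 1.5 + 8 + 1.5 = 27
W- = 4.5 + 4.5 = 9
(Check: W+ + W- = 36 should equal n(n+1)/2 = 36.)
Step 4: Test statistic W = min(W+, W-) = 9.
Step 5: Ties in |d|, so use the tie-corrected normal approximation.
        E[W] = n(n+1)/4 = 8*9/4 = 18.
        Tie groups: |d|=3 (t=2), |d|=4 (t=4); sum(t^3 - t) = 66.
        Var[W] = n(n+1)(2n+1)/24 - sum(t^3-t)/48 = 1224/24 - 66/48 = 49.625.
        z = (W - E[W]) / sqrt(Var[W]) = (9 - 18) / 7.0445 = -1.2776.
        Two-sided p = 2*Phi(z) = 0.201393.
Step 6: alpha = 0.1. fail to reject H0.

W+ = 27, W- = 9, W = min = 9, p = 0.201393, fail to reject H0.


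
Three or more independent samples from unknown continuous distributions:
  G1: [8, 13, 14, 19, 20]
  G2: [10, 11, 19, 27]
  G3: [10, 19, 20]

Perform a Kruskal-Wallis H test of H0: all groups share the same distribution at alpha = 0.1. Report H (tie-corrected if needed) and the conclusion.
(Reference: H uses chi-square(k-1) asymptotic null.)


Step 1: Combine all N = 12 observations and assign midranks.
sorted (value, group, rank): (8,G1,1), (10,G2,2.5), (10,G3,2.5), (11,G2,4), (13,G1,5), (14,G1,6), (19,G1,8), (19,G2,8), (19,G3,8), (20,G1,10.5), (20,G3,10.5), (27,G2,12)
Step 2: Sum ranks within each group.
R_1 = 30.5 (n_1 = 5)
R_2 = 26.5 (n_2 = 4)
R_3 = 21 (n_3 = 3)
Step 3: H = 12/(N(N+1)) * sum(R_i^2/n_i) - 3(N+1)
     = 12/(12*13) * (30.5^2/5 + 26.5^2/4 + 21^2/3) - 3*13
     = 0.076923 * 508.613 - 39
     = 0.124038.
Step 4: Ties present; correction factor C = 1 - 36/(12^3 - 12) = 0.979021. Corrected H = 0.124038 / 0.979021 = 0.126696.
Step 5: Under H0, H ~ chi^2(2); p-value = 0.938617.
Step 6: alpha = 0.1. fail to reject H0.

H = 0.1267, df = 2, p = 0.938617, fail to reject H0.


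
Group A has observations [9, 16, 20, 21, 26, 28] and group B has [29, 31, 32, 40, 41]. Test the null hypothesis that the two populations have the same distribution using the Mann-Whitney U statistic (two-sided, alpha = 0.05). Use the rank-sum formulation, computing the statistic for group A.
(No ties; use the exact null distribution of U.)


Step 1: Combine and sort all 11 observations; assign midranks.
sorted (value, group): (9,X), (16,X), (20,X), (21,X), (26,X), (28,X), (29,Y), (31,Y), (32,Y), (40,Y), (41,Y)
ranks: 9->1, 16->2, 20->3, 21->4, 26->5, 28->6, 29->7, 31->8, 32->9, 40->10, 41->11
Step 2: Rank sum for X: R1 = 1 + 2 + 3 + 4 + 5 + 6 = 21.
Step 3: U_X = R1 - n1(n1+1)/2 = 21 - 6*7/2 = 21 - 21 = 0.
       U_Y = n1*n2 - U_X = 30 - 0 = 30.
Step 4: No ties, so the exact null distribution of U (based on enumerating the C(11,6) = 462 equally likely rank assignments) gives the two-sided p-value.
Step 5: p-value = 0.004329; compare to alpha = 0.05. reject H0.

U_X = 0, p = 0.004329, reject H0 at alpha = 0.05.


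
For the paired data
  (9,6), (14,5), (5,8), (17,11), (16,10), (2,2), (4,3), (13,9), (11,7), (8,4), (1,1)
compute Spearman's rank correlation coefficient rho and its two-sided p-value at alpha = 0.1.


Step 1: Rank x and y separately (midranks; no ties here).
rank(x): 9->6, 14->9, 5->4, 17->11, 16->10, 2->2, 4->3, 13->8, 11->7, 8->5, 1->1
rank(y): 6->6, 5->5, 8->8, 11->11, 10->10, 2->2, 3->3, 9->9, 7->7, 4->4, 1->1
Step 2: d_i = R_x(i) - R_y(i); compute d_i^2.
  (6-6)^2=0, (9-5)^2=16, (4-8)^2=16, (11-11)^2=0, (10-10)^2=0, (2-2)^2=0, (3-3)^2=0, (8-9)^2=1, (7-7)^2=0, (5-4)^2=1, (1-1)^2=0
sum(d^2) = 34.
Step 3: rho = 1 - 6*34 / (11*(11^2 - 1)) = 1 - 204/1320 = 0.845455.
Step 4: Under H0, t = rho * sqrt((n-2)/(1-rho^2)) = 4.7493 ~ t(9).
Step 5: Two-sided p-value from the t-distribution with 9 df = 0.001045.
Step 6: alpha = 0.1. reject H0.

rho = 0.8455, p = 0.001045, reject H0 at alpha = 0.1.


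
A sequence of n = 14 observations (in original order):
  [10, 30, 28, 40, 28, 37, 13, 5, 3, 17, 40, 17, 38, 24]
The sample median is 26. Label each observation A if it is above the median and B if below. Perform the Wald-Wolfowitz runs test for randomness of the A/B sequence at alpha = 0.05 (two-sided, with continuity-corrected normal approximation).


Step 1: Compute median = 26; label A = above, B = below.
Labels in order: BAAAAABBBBABAB  (n_A = 7, n_B = 7)
Step 2: Count runs R = 7.
Step 3: Under H0 (random ordering), E[R] = 2*n_A*n_B/(n_A+n_B) + 1 = 2*7*7/14 + 1 = 8.0000.
        Var[R] = 2*n_A*n_B*(2*n_A*n_B - n_A - n_B) / ((n_A+n_B)^2 * (n_A+n_B-1)) = 8232/2548 = 3.2308.
        SD[R] = 1.7974.
Step 4: Continuity-corrected z = (R + 0.5 - E[R]) / SD[R] = (7 + 0.5 - 8.0000) / 1.7974 = -0.2782.
Step 5: Two-sided p-value via normal approximation = 2*(1 - Phi(|z|)) = 0.780879.
Step 6: alpha = 0.05. fail to reject H0.

R = 7, z = -0.2782, p = 0.780879, fail to reject H0.


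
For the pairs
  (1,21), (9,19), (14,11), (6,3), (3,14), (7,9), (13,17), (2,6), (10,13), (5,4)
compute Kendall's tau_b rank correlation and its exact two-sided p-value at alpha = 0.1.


Step 1: Enumerate the 45 unordered pairs (i,j) with i<j and classify each by sign(x_j-x_i) * sign(y_j-y_i).
  (1,2):dx=+8,dy=-2->D; (1,3):dx=+13,dy=-10->D; (1,4):dx=+5,dy=-18->D; (1,5):dx=+2,dy=-7->D
  (1,6):dx=+6,dy=-12->D; (1,7):dx=+12,dy=-4->D; (1,8):dx=+1,dy=-15->D; (1,9):dx=+9,dy=-8->D
  (1,10):dx=+4,dy=-17->D; (2,3):dx=+5,dy=-8->D; (2,4):dx=-3,dy=-16->C; (2,5):dx=-6,dy=-5->C
  (2,6):dx=-2,dy=-10->C; (2,7):dx=+4,dy=-2->D; (2,8):dx=-7,dy=-13->C; (2,9):dx=+1,dy=-6->D
  (2,10):dx=-4,dy=-15->C; (3,4):dx=-8,dy=-8->C; (3,5):dx=-11,dy=+3->D; (3,6):dx=-7,dy=-2->C
  (3,7):dx=-1,dy=+6->D; (3,8):dx=-12,dy=-5->C; (3,9):dx=-4,dy=+2->D; (3,10):dx=-9,dy=-7->C
  (4,5):dx=-3,dy=+11->D; (4,6):dx=+1,dy=+6->C; (4,7):dx=+7,dy=+14->C; (4,8):dx=-4,dy=+3->D
  (4,9):dx=+4,dy=+10->C; (4,10):dx=-1,dy=+1->D; (5,6):dx=+4,dy=-5->D; (5,7):dx=+10,dy=+3->C
  (5,8):dx=-1,dy=-8->C; (5,9):dx=+7,dy=-1->D; (5,10):dx=+2,dy=-10->D; (6,7):dx=+6,dy=+8->C
  (6,8):dx=-5,dy=-3->C; (6,9):dx=+3,dy=+4->C; (6,10):dx=-2,dy=-5->C; (7,8):dx=-11,dy=-11->C
  (7,9):dx=-3,dy=-4->C; (7,10):dx=-8,dy=-13->C; (8,9):dx=+8,dy=+7->C; (8,10):dx=+3,dy=-2->D
  (9,10):dx=-5,dy=-9->C
Step 2: C = 23, D = 22, total pairs = 45.
Step 3: tau = (C - D)/(n(n-1)/2) = (23 - 22)/45 = 0.022222.
Step 4: Exact two-sided p-value (enumerate n! = 3628800 permutations of y under H0): p = 1.000000.
Step 5: alpha = 0.1. fail to reject H0.

tau_b = 0.0222 (C=23, D=22), p = 1.000000, fail to reject H0.


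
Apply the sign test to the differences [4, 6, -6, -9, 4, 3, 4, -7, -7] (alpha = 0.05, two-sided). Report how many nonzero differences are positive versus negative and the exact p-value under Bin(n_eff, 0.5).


Step 1: Discard zero differences. Original n = 9; n_eff = number of nonzero differences = 9.
Nonzero differences (with sign): +4, +6, -6, -9, +4, +3, +4, -7, -7
Step 2: Count signs: positive = 5, negative = 4.
Step 3: Under H0: P(positive) = 0.5, so the number of positives S ~ Bin(9, 0.5).
Step 4: Two-sided exact p-value = sum of Bin(9,0.5) probabilities at or below the observed probability = 1.000000.
Step 5: alpha = 0.05. fail to reject H0.

n_eff = 9, pos = 5, neg = 4, p = 1.000000, fail to reject H0.


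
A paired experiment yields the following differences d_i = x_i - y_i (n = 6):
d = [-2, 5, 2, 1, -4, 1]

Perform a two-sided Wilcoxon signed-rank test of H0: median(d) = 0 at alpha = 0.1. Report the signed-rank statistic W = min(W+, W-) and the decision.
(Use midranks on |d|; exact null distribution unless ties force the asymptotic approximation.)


Step 1: Drop any zero differences (none here) and take |d_i|.
|d| = [2, 5, 2, 1, 4, 1]
Step 2: Midrank |d_i| (ties get averaged ranks).
ranks: |2|->3.5, |5|->6, |2|->3.5, |1|->1.5, |4|->5, |1|->1.5
Step 3: Attach original signs; sum ranks with positive sign and with negative sign.
W+ = 6 + 3.5 + 1.5 + 1.5 = 12.5
W- = 3.5 + 5 = 8.5
(Check: W+ + W- = 21 should equal n(n+1)/2 = 21.)
Step 4: Test statistic W = min(W+, W-) = 8.5.
Step 5: Ties in |d|, so use the tie-corrected normal approximation.
        E[W] = n(n+1)/4 = 6*7/4 = 10.5.
        Tie groups: |d|=1 (t=2), |d|=2 (t=2); sum(t^3 - t) = 12.
        Var[W] = n(n+1)(2n+1)/24 - sum(t^3-t)/48 = 546/24 - 12/48 = 22.5.
        z = (W - E[W]) / sqrt(Var[W]) = (8.5 - 10.5) / 4.7434 = -0.4216.
        Two-sided p = 2*Phi(z) = 0.673290.
Step 6: alpha = 0.1. fail to reject H0.

W+ = 12.5, W- = 8.5, W = min = 8.5, p = 0.673290, fail to reject H0.


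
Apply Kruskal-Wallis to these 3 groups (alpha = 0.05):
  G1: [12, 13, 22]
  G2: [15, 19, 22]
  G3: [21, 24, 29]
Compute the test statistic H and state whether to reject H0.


Step 1: Combine all N = 9 observations and assign midranks.
sorted (value, group, rank): (12,G1,1), (13,G1,2), (15,G2,3), (19,G2,4), (21,G3,5), (22,G1,6.5), (22,G2,6.5), (24,G3,8), (29,G3,9)
Step 2: Sum ranks within each group.
R_1 = 9.5 (n_1 = 3)
R_2 = 13.5 (n_2 = 3)
R_3 = 22 (n_3 = 3)
Step 3: H = 12/(N(N+1)) * sum(R_i^2/n_i) - 3(N+1)
     = 12/(9*10) * (9.5^2/3 + 13.5^2/3 + 22^2/3) - 3*10
     = 0.133333 * 252.167 - 30
     = 3.622222.
Step 4: Ties present; correction factor C = 1 - 6/(9^3 - 9) = 0.991667. Corrected H = 3.622222 / 0.991667 = 3.652661.
Step 5: Under H0, H ~ chi^2(2); p-value = 0.161003.
Step 6: alpha = 0.05. fail to reject H0.

H = 3.6527, df = 2, p = 0.161003, fail to reject H0.


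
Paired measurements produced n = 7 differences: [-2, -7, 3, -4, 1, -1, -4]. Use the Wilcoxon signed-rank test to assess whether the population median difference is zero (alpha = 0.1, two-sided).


Step 1: Drop any zero differences (none here) and take |d_i|.
|d| = [2, 7, 3, 4, 1, 1, 4]
Step 2: Midrank |d_i| (ties get averaged ranks).
ranks: |2|->3, |7|->7, |3|->4, |4|->5.5, |1|->1.5, |1|->1.5, |4|->5.5
Step 3: Attach original signs; sum ranks with positive sign and with negative sign.
W+ = 4 + 1.5 = 5.5
W- = 3 + 7 + 5.5 + 1.5 + 5.5 = 22.5
(Check: W+ + W- = 28 should equal n(n+1)/2 = 28.)
Step 4: Test statistic W = min(W+, W-) = 5.5.
Step 5: Ties in |d|, so use the tie-corrected normal approximation.
        E[W] = n(n+1)/4 = 7*8/4 = 14.
        Tie groups: |d|=1 (t=2), |d|=4 (t=2); sum(t^3 - t) = 12.
        Var[W] = n(n+1)(2n+1)/24 - sum(t^3-t)/48 = 840/24 - 12/48 = 34.75.
        z = (W - E[W]) / sqrt(Var[W]) = (5.5 - 14) / 5.8949 = -1.4419.
        Two-sided p = 2*Phi(z) = 0.149325.
Step 6: alpha = 0.1. fail to reject H0.

W+ = 5.5, W- = 22.5, W = min = 5.5, p = 0.149325, fail to reject H0.


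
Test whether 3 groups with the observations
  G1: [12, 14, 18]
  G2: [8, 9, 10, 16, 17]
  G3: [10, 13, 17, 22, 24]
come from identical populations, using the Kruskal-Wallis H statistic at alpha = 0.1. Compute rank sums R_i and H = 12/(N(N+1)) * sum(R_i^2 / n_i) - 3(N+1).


Step 1: Combine all N = 13 observations and assign midranks.
sorted (value, group, rank): (8,G2,1), (9,G2,2), (10,G2,3.5), (10,G3,3.5), (12,G1,5), (13,G3,6), (14,G1,7), (16,G2,8), (17,G2,9.5), (17,G3,9.5), (18,G1,11), (22,G3,12), (24,G3,13)
Step 2: Sum ranks within each group.
R_1 = 23 (n_1 = 3)
R_2 = 24 (n_2 = 5)
R_3 = 44 (n_3 = 5)
Step 3: H = 12/(N(N+1)) * sum(R_i^2/n_i) - 3(N+1)
     = 12/(13*14) * (23^2/3 + 24^2/5 + 44^2/5) - 3*14
     = 0.065934 * 678.733 - 42
     = 2.751648.
Step 4: Ties present; correction factor C = 1 - 12/(13^3 - 13) = 0.994505. Corrected H = 2.751648 / 0.994505 = 2.766851.
Step 5: Under H0, H ~ chi^2(2); p-value = 0.250718.
Step 6: alpha = 0.1. fail to reject H0.

H = 2.7669, df = 2, p = 0.250718, fail to reject H0.


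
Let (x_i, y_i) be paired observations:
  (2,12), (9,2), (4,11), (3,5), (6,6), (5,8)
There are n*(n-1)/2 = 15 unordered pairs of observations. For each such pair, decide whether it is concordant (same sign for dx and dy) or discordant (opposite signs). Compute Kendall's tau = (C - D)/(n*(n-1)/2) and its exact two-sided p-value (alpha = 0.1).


Step 1: Enumerate the 15 unordered pairs (i,j) with i<j and classify each by sign(x_j-x_i) * sign(y_j-y_i).
  (1,2):dx=+7,dy=-10->D; (1,3):dx=+2,dy=-1->D; (1,4):dx=+1,dy=-7->D; (1,5):dx=+4,dy=-6->D
  (1,6):dx=+3,dy=-4->D; (2,3):dx=-5,dy=+9->D; (2,4):dx=-6,dy=+3->D; (2,5):dx=-3,dy=+4->D
  (2,6):dx=-4,dy=+6->D; (3,4):dx=-1,dy=-6->C; (3,5):dx=+2,dy=-5->D; (3,6):dx=+1,dy=-3->D
  (4,5):dx=+3,dy=+1->C; (4,6):dx=+2,dy=+3->C; (5,6):dx=-1,dy=+2->D
Step 2: C = 3, D = 12, total pairs = 15.
Step 3: tau = (C - D)/(n(n-1)/2) = (3 - 12)/15 = -0.600000.
Step 4: Exact two-sided p-value (enumerate n! = 720 permutations of y under H0): p = 0.136111.
Step 5: alpha = 0.1. fail to reject H0.

tau_b = -0.6000 (C=3, D=12), p = 0.136111, fail to reject H0.


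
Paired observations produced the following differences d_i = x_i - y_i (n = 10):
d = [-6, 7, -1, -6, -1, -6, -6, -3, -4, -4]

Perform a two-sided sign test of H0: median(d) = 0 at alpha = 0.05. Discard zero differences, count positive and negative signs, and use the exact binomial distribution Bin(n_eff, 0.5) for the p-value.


Step 1: Discard zero differences. Original n = 10; n_eff = number of nonzero differences = 10.
Nonzero differences (with sign): -6, +7, -1, -6, -1, -6, -6, -3, -4, -4
Step 2: Count signs: positive = 1, negative = 9.
Step 3: Under H0: P(positive) = 0.5, so the number of positives S ~ Bin(10, 0.5).
Step 4: Two-sided exact p-value = sum of Bin(10,0.5) probabilities at or below the observed probability = 0.021484.
Step 5: alpha = 0.05. reject H0.

n_eff = 10, pos = 1, neg = 9, p = 0.021484, reject H0.


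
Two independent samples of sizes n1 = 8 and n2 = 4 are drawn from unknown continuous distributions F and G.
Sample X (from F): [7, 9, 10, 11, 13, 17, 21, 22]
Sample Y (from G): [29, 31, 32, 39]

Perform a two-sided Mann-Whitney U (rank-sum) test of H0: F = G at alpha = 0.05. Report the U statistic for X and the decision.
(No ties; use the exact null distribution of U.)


Step 1: Combine and sort all 12 observations; assign midranks.
sorted (value, group): (7,X), (9,X), (10,X), (11,X), (13,X), (17,X), (21,X), (22,X), (29,Y), (31,Y), (32,Y), (39,Y)
ranks: 7->1, 9->2, 10->3, 11->4, 13->5, 17->6, 21->7, 22->8, 29->9, 31->10, 32->11, 39->12
Step 2: Rank sum for X: R1 = 1 + 2 + 3 + 4 + 5 + 6 + 7 + 8 = 36.
Step 3: U_X = R1 - n1(n1+1)/2 = 36 - 8*9/2 = 36 - 36 = 0.
       U_Y = n1*n2 - U_X = 32 - 0 = 32.
Step 4: No ties, so the exact null distribution of U (based on enumerating the C(12,8) = 495 equally likely rank assignments) gives the two-sided p-value.
Step 5: p-value = 0.004040; compare to alpha = 0.05. reject H0.

U_X = 0, p = 0.004040, reject H0 at alpha = 0.05.


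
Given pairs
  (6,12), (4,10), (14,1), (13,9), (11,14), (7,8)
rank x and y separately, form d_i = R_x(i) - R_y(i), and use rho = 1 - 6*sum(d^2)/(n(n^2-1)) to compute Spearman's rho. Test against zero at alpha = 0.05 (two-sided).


Step 1: Rank x and y separately (midranks; no ties here).
rank(x): 6->2, 4->1, 14->6, 13->5, 11->4, 7->3
rank(y): 12->5, 10->4, 1->1, 9->3, 14->6, 8->2
Step 2: d_i = R_x(i) - R_y(i); compute d_i^2.
  (2-5)^2=9, (1-4)^2=9, (6-1)^2=25, (5-3)^2=4, (4-6)^2=4, (3-2)^2=1
sum(d^2) = 52.
Step 3: rho = 1 - 6*52 / (6*(6^2 - 1)) = 1 - 312/210 = -0.485714.
Step 4: Under H0, t = rho * sqrt((n-2)/(1-rho^2)) = -1.1113 ~ t(4).
Step 5: Two-sided p-value from the t-distribution with 4 df = 0.328723.
Step 6: alpha = 0.05. fail to reject H0.

rho = -0.4857, p = 0.328723, fail to reject H0 at alpha = 0.05.


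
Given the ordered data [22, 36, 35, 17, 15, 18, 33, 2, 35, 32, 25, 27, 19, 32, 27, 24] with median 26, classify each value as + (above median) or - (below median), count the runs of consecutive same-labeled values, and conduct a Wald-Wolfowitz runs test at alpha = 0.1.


Step 1: Compute median = 26; label A = above, B = below.
Labels in order: BAABBBABAABABAAB  (n_A = 8, n_B = 8)
Step 2: Count runs R = 11.
Step 3: Under H0 (random ordering), E[R] = 2*n_A*n_B/(n_A+n_B) + 1 = 2*8*8/16 + 1 = 9.0000.
        Var[R] = 2*n_A*n_B*(2*n_A*n_B - n_A - n_B) / ((n_A+n_B)^2 * (n_A+n_B-1)) = 14336/3840 = 3.7333.
        SD[R] = 1.9322.
Step 4: Continuity-corrected z = (R - 0.5 - E[R]) / SD[R] = (11 - 0.5 - 9.0000) / 1.9322 = 0.7763.
Step 5: Two-sided p-value via normal approximation = 2*(1 - Phi(|z|)) = 0.437558.
Step 6: alpha = 0.1. fail to reject H0.

R = 11, z = 0.7763, p = 0.437558, fail to reject H0.


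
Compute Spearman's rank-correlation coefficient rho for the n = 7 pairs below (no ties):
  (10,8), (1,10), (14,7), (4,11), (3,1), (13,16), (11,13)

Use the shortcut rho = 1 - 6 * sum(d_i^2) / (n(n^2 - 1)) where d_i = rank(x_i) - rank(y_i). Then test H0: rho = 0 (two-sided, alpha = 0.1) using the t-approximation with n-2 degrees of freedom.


Step 1: Rank x and y separately (midranks; no ties here).
rank(x): 10->4, 1->1, 14->7, 4->3, 3->2, 13->6, 11->5
rank(y): 8->3, 10->4, 7->2, 11->5, 1->1, 16->7, 13->6
Step 2: d_i = R_x(i) - R_y(i); compute d_i^2.
  (4-3)^2=1, (1-4)^2=9, (7-2)^2=25, (3-5)^2=4, (2-1)^2=1, (6-7)^2=1, (5-6)^2=1
sum(d^2) = 42.
Step 3: rho = 1 - 6*42 / (7*(7^2 - 1)) = 1 - 252/336 = 0.250000.
Step 4: Under H0, t = rho * sqrt((n-2)/(1-rho^2)) = 0.5774 ~ t(5).
Step 5: Two-sided p-value from the t-distribution with 5 df = 0.588724.
Step 6: alpha = 0.1. fail to reject H0.

rho = 0.2500, p = 0.588724, fail to reject H0 at alpha = 0.1.


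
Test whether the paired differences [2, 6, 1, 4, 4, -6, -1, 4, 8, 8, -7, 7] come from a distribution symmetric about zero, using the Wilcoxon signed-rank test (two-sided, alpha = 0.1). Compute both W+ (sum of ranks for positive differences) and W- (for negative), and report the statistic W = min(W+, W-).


Step 1: Drop any zero differences (none here) and take |d_i|.
|d| = [2, 6, 1, 4, 4, 6, 1, 4, 8, 8, 7, 7]
Step 2: Midrank |d_i| (ties get averaged ranks).
ranks: |2|->3, |6|->7.5, |1|->1.5, |4|->5, |4|->5, |6|->7.5, |1|->1.5, |4|->5, |8|->11.5, |8|->11.5, |7|->9.5, |7|->9.5
Step 3: Attach original signs; sum ranks with positive sign and with negative sign.
W+ = 3 + 7.5 + 1.5 + 5 + 5 + 5 + 11.5 + 11.5 + 9.5 = 59.5
W- = 7.5 + 1.5 + 9.5 = 18.5
(Check: W+ + W- = 78 should equal n(n+1)/2 = 78.)
Step 4: Test statistic W = min(W+, W-) = 18.5.
Step 5: Ties in |d|, so use the tie-corrected normal approximation.
        E[W] = n(n+1)/4 = 12*13/4 = 39.
        Tie groups: |d|=1 (t=2), |d|=4 (t=3), |d|=6 (t=2), |d|=7 (t=2), |d|=8 (t=2); sum(t^3 - t) = 48.
        Var[W] = n(n+1)(2n+1)/24 - sum(t^3-t)/48 = 3900/24 - 48/48 = 161.5.
        z = (W - E[W]) / sqrt(Var[W]) = (18.5 - 39) / 12.7083 = -1.6131.
        Two-sided p = 2*Phi(z) = 0.106718.
Step 6: alpha = 0.1. fail to reject H0.

W+ = 59.5, W- = 18.5, W = min = 18.5, p = 0.106718, fail to reject H0.


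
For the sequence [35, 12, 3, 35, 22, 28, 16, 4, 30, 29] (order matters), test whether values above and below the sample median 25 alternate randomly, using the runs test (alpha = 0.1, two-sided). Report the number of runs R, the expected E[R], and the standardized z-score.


Step 1: Compute median = 25; label A = above, B = below.
Labels in order: ABBABABBAA  (n_A = 5, n_B = 5)
Step 2: Count runs R = 7.
Step 3: Under H0 (random ordering), E[R] = 2*n_A*n_B/(n_A+n_B) + 1 = 2*5*5/10 + 1 = 6.0000.
        Var[R] = 2*n_A*n_B*(2*n_A*n_B - n_A - n_B) / ((n_A+n_B)^2 * (n_A+n_B-1)) = 2000/900 = 2.2222.
        SD[R] = 1.4907.
Step 4: Continuity-corrected z = (R - 0.5 - E[R]) / SD[R] = (7 - 0.5 - 6.0000) / 1.4907 = 0.3354.
Step 5: Two-sided p-value via normal approximation = 2*(1 - Phi(|z|)) = 0.737316.
Step 6: alpha = 0.1. fail to reject H0.

R = 7, z = 0.3354, p = 0.737316, fail to reject H0.


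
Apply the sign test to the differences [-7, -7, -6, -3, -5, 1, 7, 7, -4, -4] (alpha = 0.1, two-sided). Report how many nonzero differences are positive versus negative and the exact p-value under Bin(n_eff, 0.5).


Step 1: Discard zero differences. Original n = 10; n_eff = number of nonzero differences = 10.
Nonzero differences (with sign): -7, -7, -6, -3, -5, +1, +7, +7, -4, -4
Step 2: Count signs: positive = 3, negative = 7.
Step 3: Under H0: P(positive) = 0.5, so the number of positives S ~ Bin(10, 0.5).
Step 4: Two-sided exact p-value = sum of Bin(10,0.5) probabilities at or below the observed probability = 0.343750.
Step 5: alpha = 0.1. fail to reject H0.

n_eff = 10, pos = 3, neg = 7, p = 0.343750, fail to reject H0.


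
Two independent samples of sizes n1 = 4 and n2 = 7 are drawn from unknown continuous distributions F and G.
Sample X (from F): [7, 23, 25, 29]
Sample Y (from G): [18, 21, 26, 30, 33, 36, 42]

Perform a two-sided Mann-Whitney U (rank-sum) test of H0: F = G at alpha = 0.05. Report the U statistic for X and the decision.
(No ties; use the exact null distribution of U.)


Step 1: Combine and sort all 11 observations; assign midranks.
sorted (value, group): (7,X), (18,Y), (21,Y), (23,X), (25,X), (26,Y), (29,X), (30,Y), (33,Y), (36,Y), (42,Y)
ranks: 7->1, 18->2, 21->3, 23->4, 25->5, 26->6, 29->7, 30->8, 33->9, 36->10, 42->11
Step 2: Rank sum for X: R1 = 1 + 4 + 5 + 7 = 17.
Step 3: U_X = R1 - n1(n1+1)/2 = 17 - 4*5/2 = 17 - 10 = 7.
       U_Y = n1*n2 - U_X = 28 - 7 = 21.
Step 4: No ties, so the exact null distribution of U (based on enumerating the C(11,4) = 330 equally likely rank assignments) gives the two-sided p-value.
Step 5: p-value = 0.230303; compare to alpha = 0.05. fail to reject H0.

U_X = 7, p = 0.230303, fail to reject H0 at alpha = 0.05.


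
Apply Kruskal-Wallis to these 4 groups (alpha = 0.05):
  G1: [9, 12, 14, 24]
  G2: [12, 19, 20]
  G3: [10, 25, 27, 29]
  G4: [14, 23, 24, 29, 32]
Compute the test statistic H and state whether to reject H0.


Step 1: Combine all N = 16 observations and assign midranks.
sorted (value, group, rank): (9,G1,1), (10,G3,2), (12,G1,3.5), (12,G2,3.5), (14,G1,5.5), (14,G4,5.5), (19,G2,7), (20,G2,8), (23,G4,9), (24,G1,10.5), (24,G4,10.5), (25,G3,12), (27,G3,13), (29,G3,14.5), (29,G4,14.5), (32,G4,16)
Step 2: Sum ranks within each group.
R_1 = 20.5 (n_1 = 4)
R_2 = 18.5 (n_2 = 3)
R_3 = 41.5 (n_3 = 4)
R_4 = 55.5 (n_4 = 5)
Step 3: H = 12/(N(N+1)) * sum(R_i^2/n_i) - 3(N+1)
     = 12/(16*17) * (20.5^2/4 + 18.5^2/3 + 41.5^2/4 + 55.5^2/5) - 3*17
     = 0.044118 * 1265.76 - 51
     = 4.842279.
Step 4: Ties present; correction factor C = 1 - 24/(16^3 - 16) = 0.994118. Corrected H = 4.842279 / 0.994118 = 4.870932.
Step 5: Under H0, H ~ chi^2(3); p-value = 0.181496.
Step 6: alpha = 0.05. fail to reject H0.

H = 4.8709, df = 3, p = 0.181496, fail to reject H0.
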